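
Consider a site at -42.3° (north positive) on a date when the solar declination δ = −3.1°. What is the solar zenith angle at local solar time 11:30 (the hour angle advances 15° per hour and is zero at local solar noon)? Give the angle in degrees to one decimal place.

Hour angle H = 15° × (11.5 − 12) = -7.50°.
With φ = -42.3°, δ = -3.1°, H = -7.50°: sin φ sin δ = 0.0364, cos φ cos δ cos H = 0.7322, so cos θ_z = 0.7686.
θ_z = arccos(0.7686) = 39.77°.

39.8°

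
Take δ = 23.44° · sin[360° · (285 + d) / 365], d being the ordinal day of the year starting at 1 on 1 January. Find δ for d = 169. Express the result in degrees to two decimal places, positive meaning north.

+23.42°

360 × (285 + 169) / 365 = 447.781°; sin(447.781°) = 0.9993.
δ = 23.44 × 0.9993 = 23.424° ≈ +23.42°.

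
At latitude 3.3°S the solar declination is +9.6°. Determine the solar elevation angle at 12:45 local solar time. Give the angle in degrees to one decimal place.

72.9°

Hour angle H = 15° × (12.75 − 12) = 11.25°.
With φ = -3.3°, δ = 9.6°, H = 11.25°: sin φ sin δ = -0.0096, cos φ cos δ cos H = 0.9654, so cos θ_z = 0.9558.
θ_z = arccos(0.9558) = 17.10°, so the elevation is 90° − 17.10° = 72.90°.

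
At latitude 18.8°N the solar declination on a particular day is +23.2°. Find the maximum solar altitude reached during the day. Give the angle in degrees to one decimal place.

85.6°

At local solar noon the hour angle is zero, so the elevation is 90° − |φ − δ| = 90° − |18.8° − (23.2°)| = 90° − 4.4° = 85.6°.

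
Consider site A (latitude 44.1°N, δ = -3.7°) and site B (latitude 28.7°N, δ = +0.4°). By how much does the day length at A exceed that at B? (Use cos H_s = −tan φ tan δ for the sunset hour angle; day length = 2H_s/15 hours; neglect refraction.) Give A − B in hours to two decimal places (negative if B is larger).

A: H_s = arccos(−tan 44.1° · tan -3.7°) = 86.41°, so 2H_s/15 = 11.5213 h.
B: H_s = arccos(−tan 28.7° · tan 0.4°) = 90.22°, so 2H_s/15 = 12.0293 h.
A − B = 11.5213 − 12.0293 = -0.5080 h.

-0.51 h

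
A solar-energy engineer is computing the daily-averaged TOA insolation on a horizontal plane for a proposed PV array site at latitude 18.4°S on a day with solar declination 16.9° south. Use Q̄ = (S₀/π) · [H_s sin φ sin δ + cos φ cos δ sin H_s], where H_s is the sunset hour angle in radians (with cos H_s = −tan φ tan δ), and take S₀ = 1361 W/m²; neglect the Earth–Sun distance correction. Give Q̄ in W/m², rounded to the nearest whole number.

458 W/m²

The sunset hour angle satisfies cos H_s = −tan φ tan δ = -0.1011, giving H_s = 95.80°. In radians, H_s = 1.6720.
H_s sin φ sin δ = 1.6720 × -0.3156 × -0.2907 = 0.1534.
cos φ cos δ sin H_s = 0.9489 × 0.9568 × 0.9949 = 0.9033.
Q̄ = (1361/π) × (0.1534 + 0.9033) = 433.22 × 1.0567 = 457.78 W/m².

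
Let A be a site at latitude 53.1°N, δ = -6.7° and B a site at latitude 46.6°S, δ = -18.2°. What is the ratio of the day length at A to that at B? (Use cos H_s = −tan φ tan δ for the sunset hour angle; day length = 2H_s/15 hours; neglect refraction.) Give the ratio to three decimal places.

A: H_s = arccos(−tan 53.1° · tan -6.7°) = 81.00°, so 2H_s/15 = 10.8000 h.
B: H_s = arccos(−tan -46.6° · tan -18.2°) = 110.35°, so 2H_s/15 = 14.7133 h.
Ratio A/B = 10.8000 / 14.7133 = 0.7340.

0.734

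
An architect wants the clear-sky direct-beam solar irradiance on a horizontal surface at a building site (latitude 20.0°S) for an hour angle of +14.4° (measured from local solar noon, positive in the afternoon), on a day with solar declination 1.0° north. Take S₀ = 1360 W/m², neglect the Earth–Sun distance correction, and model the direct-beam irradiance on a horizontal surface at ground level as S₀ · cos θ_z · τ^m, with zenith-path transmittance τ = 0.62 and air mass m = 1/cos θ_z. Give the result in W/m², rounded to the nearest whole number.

725 W/m²

cos θ_z = sin φ sin δ + cos φ cos δ cos H = (-0.3420)(0.0175) + (0.9397)(0.9998)(0.9686) = 0.9040.
Air mass m = 1/cos θ_z = 1/0.9040 = 1.106; τ^m = 0.62^1.106 = 0.5894.
Surface direct beam = 1360 × 0.9040 × 0.5894 = 724.63 W/m².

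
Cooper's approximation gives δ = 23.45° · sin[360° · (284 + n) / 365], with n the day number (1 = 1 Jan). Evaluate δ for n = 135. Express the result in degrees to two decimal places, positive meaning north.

360 × (284 + 135) / 365 = 413.260°; sin(413.260°) = 0.8014.
δ = 23.45 × 0.8014 = 18.793° ≈ +18.79°.

+18.79°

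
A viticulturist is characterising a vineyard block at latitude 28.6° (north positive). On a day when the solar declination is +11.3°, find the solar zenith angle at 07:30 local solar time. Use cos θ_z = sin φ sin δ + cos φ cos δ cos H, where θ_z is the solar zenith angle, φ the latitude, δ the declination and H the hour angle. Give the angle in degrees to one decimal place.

Hour angle H = 15° × (7.5 − 12) = -67.50°.
cos θ_z = sin(28.6°) sin(11.3°) + cos(28.6°) cos(11.3°) cos(-67.50°) = 0.0938 + 0.3295 = 0.4233.
θ_z = arccos(0.4233) = 64.96°.

65.0°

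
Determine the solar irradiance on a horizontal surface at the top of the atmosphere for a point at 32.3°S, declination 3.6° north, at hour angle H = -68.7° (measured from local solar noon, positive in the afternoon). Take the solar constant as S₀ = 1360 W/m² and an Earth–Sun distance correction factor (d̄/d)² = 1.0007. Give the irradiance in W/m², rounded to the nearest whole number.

371 W/m²

cos θ_z = sin(-32.3°) sin(3.6°) + cos(-32.3°) cos(3.6°) cos(-68.70°) = -0.0336 + 0.3064 = 0.2728.
Top-of-atmosphere irradiance = S₀ (d̄/d)² cos θ_z = 1360 × 1.0007 × 0.2728 = 371.27 W/m².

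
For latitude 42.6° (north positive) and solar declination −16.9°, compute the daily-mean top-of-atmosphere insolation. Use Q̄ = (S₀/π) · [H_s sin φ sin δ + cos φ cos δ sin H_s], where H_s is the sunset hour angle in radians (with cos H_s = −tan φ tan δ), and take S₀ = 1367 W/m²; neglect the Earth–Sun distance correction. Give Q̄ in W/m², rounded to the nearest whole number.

cos H_s = −tan(42.6°) · tan(-16.9°) = 0.2794, so H_s = arccos(0.2794) = 73.78°. In radians, H_s = 1.2877.
H_s sin φ sin δ = 1.2877 × 0.6769 × -0.2907 = -0.2534.
cos φ cos δ sin H_s = 0.7361 × 0.9568 × 0.9602 = 0.6763.
Q̄ = (1367/π) × (-0.2534 + 0.6763) = 435.13 × 0.4229 = 184.02 W/m².

184 W/m²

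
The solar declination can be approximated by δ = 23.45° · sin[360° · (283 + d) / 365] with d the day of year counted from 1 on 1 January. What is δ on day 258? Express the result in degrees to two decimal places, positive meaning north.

360 × (283 + 258) / 365 = 533.589°; sin(533.589°) = 0.1117.
δ = 23.45 × 0.1117 = 2.619° ≈ +2.62°.

+2.62°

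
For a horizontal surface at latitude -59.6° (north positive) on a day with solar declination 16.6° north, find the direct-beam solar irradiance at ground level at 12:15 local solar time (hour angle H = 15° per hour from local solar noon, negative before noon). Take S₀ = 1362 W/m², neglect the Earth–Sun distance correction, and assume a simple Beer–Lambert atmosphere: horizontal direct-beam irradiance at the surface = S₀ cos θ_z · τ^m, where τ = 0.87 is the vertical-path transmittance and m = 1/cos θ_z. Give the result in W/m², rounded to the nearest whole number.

Hour angle H = 15° × (12.25 − 12) = 3.75°.
cos θ_z = sin φ sin δ + cos φ cos δ cos H = (-0.8625)(0.2857) + (0.5060)(0.9583)(0.9979) = 0.2375.
Air mass m = 1/cos θ_z = 1/0.2375 = 4.211; τ^m = 0.87^4.211 = 0.5563.
Surface direct beam = 1362 × 0.2375 × 0.5563 = 179.95 W/m².

180 W/m²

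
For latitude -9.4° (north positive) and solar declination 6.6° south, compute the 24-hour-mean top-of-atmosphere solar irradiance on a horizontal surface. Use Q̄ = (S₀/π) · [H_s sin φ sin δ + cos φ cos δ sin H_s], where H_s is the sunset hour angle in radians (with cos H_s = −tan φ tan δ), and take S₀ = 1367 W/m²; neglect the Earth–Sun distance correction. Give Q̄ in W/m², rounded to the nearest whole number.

439 W/m²

−tan φ tan δ = −(-0.1655)(-0.1157) = -0.0191; H_s = arccos(-0.0191) = 91.09°. In radians, H_s = 1.5898.
H_s sin φ sin δ = 1.5898 × -0.1633 × -0.1149 = 0.0298.
cos φ cos δ sin H_s = 0.9866 × 0.9934 × 0.9998 = 0.9799.
Q̄ = (1367/π) × (0.0298 + 0.9799) = 435.13 × 1.0097 = 439.35 W/m².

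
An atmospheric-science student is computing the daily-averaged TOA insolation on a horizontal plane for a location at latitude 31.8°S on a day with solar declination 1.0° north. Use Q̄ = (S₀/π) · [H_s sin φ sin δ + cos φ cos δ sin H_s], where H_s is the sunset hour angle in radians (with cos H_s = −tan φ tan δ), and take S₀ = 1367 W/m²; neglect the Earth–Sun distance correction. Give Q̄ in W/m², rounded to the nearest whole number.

363 W/m²

−tan φ tan δ = −(-0.6200)(0.0175) = 0.0109; H_s = arccos(0.0109) = 89.38°. In radians, H_s = 1.5600.
H_s sin φ sin δ = 1.5600 × -0.5270 × 0.0175 = -0.0144.
cos φ cos δ sin H_s = 0.8499 × 0.9998 × 0.9999 = 0.8496.
Q̄ = (1367/π) × (-0.0144 + 0.8496) = 435.13 × 0.8352 = 363.42 W/m².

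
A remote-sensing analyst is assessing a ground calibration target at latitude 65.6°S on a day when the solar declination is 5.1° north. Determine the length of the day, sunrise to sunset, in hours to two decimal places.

10.49 hours

cos H_s = −tan(-65.6°) · tan(5.1°) = 0.1967, so H_s = arccos(0.1967) = 78.66°.
Day length = 2 H_s / 15° h⁻¹ = 157.32° / 15 = 10.488 h.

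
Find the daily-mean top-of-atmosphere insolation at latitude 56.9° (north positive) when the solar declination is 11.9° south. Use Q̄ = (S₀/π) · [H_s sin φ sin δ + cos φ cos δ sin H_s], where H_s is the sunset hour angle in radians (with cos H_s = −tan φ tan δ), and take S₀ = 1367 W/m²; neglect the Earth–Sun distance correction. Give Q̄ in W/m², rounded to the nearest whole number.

The sunset hour angle satisfies cos H_s = −tan φ tan δ = 0.3233, giving H_s = 71.14°. In radians, H_s = 1.2416.
H_s sin φ sin δ = 1.2416 × 0.8377 × -0.2062 = -0.2145.
cos φ cos δ sin H_s = 0.5461 × 0.9785 × 0.9463 = 0.5057.
Q̄ = (1367/π) × (-0.2145 + 0.5057) = 435.13 × 0.2912 = 126.71 W/m².

127 W/m²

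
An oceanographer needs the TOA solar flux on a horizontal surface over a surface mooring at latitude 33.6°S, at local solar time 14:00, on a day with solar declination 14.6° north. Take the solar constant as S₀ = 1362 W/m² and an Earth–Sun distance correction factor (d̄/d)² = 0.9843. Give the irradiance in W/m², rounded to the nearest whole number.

Hour angle H = 15° × (14 − 12) = 30.00°.
cos θ_z = sin(-33.6°) sin(14.6°) + cos(-33.6°) cos(14.6°) cos(30.00°) = -0.1395 + 0.6980 = 0.5585.
Top-of-atmosphere irradiance = S₀ (d̄/d)² cos θ_z = 1362 × 0.9843 × 0.5585 = 748.73 W/m².

749 W/m²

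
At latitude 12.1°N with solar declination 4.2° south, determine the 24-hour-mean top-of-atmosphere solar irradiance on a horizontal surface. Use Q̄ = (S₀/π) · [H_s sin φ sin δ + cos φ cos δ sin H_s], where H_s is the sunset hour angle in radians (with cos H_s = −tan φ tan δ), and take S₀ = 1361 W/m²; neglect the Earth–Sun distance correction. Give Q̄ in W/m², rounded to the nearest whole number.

412 W/m²

cos H_s = −tan(12.1°) · tan(-4.2°) = 0.0157, so H_s = arccos(0.0157) = 89.10°. In radians, H_s = 1.5551.
H_s sin φ sin δ = 1.5551 × 0.2096 × -0.0732 = -0.0239.
cos φ cos δ sin H_s = 0.9778 × 0.9973 × 0.9999 = 0.9751.
Q̄ = (1361/π) × (-0.0239 + 0.9751) = 433.22 × 0.9512 = 412.08 W/m².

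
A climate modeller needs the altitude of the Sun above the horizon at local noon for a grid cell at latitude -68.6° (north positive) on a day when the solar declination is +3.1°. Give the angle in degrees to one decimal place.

At local solar noon the hour angle is zero, so the elevation is 90° − |φ − δ| = 90° − |-68.6° − (3.1°)| = 90° − 71.7° = 18.3°.

18.3°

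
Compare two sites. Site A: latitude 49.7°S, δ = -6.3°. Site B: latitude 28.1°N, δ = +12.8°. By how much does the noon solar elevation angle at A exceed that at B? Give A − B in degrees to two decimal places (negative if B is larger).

-28.10°

A: 90° − |-49.7 − (-6.3)| = 46.60°.
B: 90° − |28.1 − (12.8)| = 74.70°.
A − B = 46.60 − 74.70 = -28.10°.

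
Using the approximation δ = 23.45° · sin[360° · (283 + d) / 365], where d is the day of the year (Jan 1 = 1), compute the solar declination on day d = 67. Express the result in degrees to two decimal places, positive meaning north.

360 × (283 + 67) / 365 = 345.205°; sin(345.205°) = -0.2554.
δ = 23.45 × -0.2554 = -5.989° ≈ -5.99°.

-5.99°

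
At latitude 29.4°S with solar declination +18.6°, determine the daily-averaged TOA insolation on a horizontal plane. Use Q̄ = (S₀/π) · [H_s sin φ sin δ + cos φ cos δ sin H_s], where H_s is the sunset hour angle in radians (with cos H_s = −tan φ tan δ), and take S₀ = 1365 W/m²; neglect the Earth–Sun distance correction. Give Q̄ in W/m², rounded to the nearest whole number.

258 W/m²

cos H_s = −tan(-29.4°) · tan(18.6°) = 0.1896, so H_s = arccos(0.1896) = 79.07°. In radians, H_s = 1.3800.
H_s sin φ sin δ = 1.3800 × -0.4909 × 0.3190 = -0.2161.
cos φ cos δ sin H_s = 0.8712 × 0.9478 × 0.9819 = 0.8108.
Q̄ = (1365/π) × (-0.2161 + 0.8108) = 434.49 × 0.5947 = 258.39 W/m².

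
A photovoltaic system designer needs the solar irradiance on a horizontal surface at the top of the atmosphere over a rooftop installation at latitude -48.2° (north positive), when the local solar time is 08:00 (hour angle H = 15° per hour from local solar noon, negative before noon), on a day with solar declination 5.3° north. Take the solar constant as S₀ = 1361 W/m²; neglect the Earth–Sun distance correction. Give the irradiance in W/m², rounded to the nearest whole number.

358 W/m²

Hour angle H = 15° × (8 − 12) = -60.00°.
With φ = -48.2°, δ = 5.3°, H = -60.00°: sin φ sin δ = -0.0689, cos φ cos δ cos H = 0.3318, so cos θ_z = 0.2629.
Top-of-atmosphere irradiance = S₀ cos θ_z = 1361 × 0.2629 = 357.81 W/m².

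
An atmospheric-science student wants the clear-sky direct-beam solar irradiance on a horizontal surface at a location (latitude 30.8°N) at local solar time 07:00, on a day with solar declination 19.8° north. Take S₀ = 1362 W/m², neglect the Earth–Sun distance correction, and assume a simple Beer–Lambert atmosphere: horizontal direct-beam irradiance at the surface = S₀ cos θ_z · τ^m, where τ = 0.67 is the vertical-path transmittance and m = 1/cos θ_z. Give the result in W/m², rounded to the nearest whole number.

Hour angle H = 15° × (7 − 12) = -75.00°.
cos θ_z = sin φ sin δ + cos φ cos δ cos H = (0.5120)(0.3387) + (0.8590)(0.9409)(0.2588) = 0.3826.
Air mass m = 1/cos θ_z = 1/0.3826 = 2.614; τ^m = 0.67^2.614 = 0.3510.
Surface direct beam = 1362 × 0.3826 × 0.3510 = 182.91 W/m².

183 W/m²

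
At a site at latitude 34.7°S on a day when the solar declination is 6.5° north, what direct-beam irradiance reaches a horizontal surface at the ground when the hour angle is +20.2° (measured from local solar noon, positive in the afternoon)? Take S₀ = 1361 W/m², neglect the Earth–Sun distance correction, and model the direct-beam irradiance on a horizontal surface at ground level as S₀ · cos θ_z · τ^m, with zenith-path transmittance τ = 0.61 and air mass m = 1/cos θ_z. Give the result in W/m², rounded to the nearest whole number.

473 W/m²

cos θ_z = sin φ sin δ + cos φ cos δ cos H = (-0.5693)(0.1132) + (0.8221)(0.9936)(0.9385) = 0.7022.
Air mass m = 1/cos θ_z = 1/0.7022 = 1.424; τ^m = 0.61^1.424 = 0.4947.
Surface direct beam = 1361 × 0.7022 × 0.4947 = 472.78 W/m².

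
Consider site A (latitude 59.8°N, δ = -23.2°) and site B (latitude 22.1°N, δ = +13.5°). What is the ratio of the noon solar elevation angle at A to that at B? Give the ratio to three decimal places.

A: 90° − |59.8 − (-23.2)| = 7.00°.
B: 90° − |22.1 − (13.5)| = 81.40°.
Ratio A/B = 7.0000 / 81.4000 = 0.0860.

0.086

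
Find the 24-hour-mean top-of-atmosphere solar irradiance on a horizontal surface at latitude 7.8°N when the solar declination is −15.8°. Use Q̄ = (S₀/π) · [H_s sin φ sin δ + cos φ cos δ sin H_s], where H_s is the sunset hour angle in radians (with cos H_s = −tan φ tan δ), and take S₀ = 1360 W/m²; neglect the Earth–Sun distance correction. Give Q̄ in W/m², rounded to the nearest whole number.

388 W/m²

−tan φ tan δ = −(0.1370)(-0.2830) = 0.0388; H_s = arccos(0.0388) = 87.78°. In radians, H_s = 1.5321.
H_s sin φ sin δ = 1.5321 × 0.1357 × -0.2723 = -0.0566.
cos φ cos δ sin H_s = 0.9907 × 0.9622 × 0.9993 = 0.9526.
Q̄ = (1360/π) × (-0.0566 + 0.9526) = 432.90 × 0.8960 = 387.88 W/m².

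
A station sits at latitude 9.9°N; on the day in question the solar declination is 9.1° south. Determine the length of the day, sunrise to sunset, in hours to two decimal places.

11.79 hours

cos H_s = −tan(9.9°) · tan(-9.1°) = 0.0280, so H_s = arccos(0.0280) = 88.40°.
Day length = 2 H_s / 15° h⁻¹ = 176.80° / 15 = 11.787 h.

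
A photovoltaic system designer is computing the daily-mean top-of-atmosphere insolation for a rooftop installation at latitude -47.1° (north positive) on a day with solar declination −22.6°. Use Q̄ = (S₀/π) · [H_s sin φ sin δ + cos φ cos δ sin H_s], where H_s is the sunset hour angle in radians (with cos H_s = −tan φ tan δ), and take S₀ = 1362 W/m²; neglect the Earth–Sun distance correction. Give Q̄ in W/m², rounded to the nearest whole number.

The sunset hour angle satisfies cos H_s = −tan φ tan δ = -0.4479, giving H_s = 116.61°. In radians, H_s = 2.0352.
H_s sin φ sin δ = 2.0352 × -0.7325 × -0.3843 = 0.5729.
cos φ cos δ sin H_s = 0.6807 × 0.9232 × 0.8941 = 0.5619.
Q̄ = (1362/π) × (0.5729 + 0.5619) = 433.54 × 1.1348 = 491.98 W/m².

492 W/m²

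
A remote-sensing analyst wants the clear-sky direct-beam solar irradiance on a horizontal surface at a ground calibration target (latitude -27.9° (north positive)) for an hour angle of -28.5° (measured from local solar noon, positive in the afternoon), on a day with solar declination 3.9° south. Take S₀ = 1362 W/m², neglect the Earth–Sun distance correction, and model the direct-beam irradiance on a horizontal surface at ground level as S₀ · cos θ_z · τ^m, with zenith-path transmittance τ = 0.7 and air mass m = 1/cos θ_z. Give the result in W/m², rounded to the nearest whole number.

706 W/m²

With φ = -27.9°, δ = -3.9°, H = -28.50°: sin φ sin δ = 0.0318, cos φ cos δ cos H = 0.7749, so cos θ_z = 0.8067.
Air mass m = 1/cos θ_z = 1/0.8067 = 1.240; τ^m = 0.7^1.240 = 0.6426.
Surface direct beam = 1362 × 0.8067 × 0.6426 = 706.04 W/m².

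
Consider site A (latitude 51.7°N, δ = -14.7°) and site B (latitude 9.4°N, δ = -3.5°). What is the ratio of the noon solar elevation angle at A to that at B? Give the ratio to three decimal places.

A: 90° − |51.7 − (-14.7)| = 23.60°.
B: 90° − |9.4 − (-3.5)| = 77.10°.
Ratio A/B = 23.6000 / 77.1000 = 0.3061.

0.306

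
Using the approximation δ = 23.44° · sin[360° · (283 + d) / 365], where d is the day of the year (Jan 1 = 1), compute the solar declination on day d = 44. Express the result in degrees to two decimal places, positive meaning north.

-14.26°

360 × (283 + 44) / 365 = 322.521°; sin(322.521°) = -0.6085.
δ = 23.44 × -0.6085 = -14.263° ≈ -14.26°.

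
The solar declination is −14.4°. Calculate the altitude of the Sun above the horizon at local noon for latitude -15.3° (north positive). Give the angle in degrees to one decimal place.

At local solar noon the hour angle is zero, so the elevation is 90° − |φ − δ| = 90° − |-15.3° − (-14.4°)| = 90° − 0.9° = 89.1°.

89.1°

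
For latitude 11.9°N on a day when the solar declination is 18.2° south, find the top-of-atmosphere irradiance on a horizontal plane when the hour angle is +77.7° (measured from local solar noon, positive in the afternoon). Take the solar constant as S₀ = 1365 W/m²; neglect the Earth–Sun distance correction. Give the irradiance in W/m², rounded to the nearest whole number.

With φ = 11.9°, δ = -18.2°, H = 77.70°: sin φ sin δ = -0.0644, cos φ cos δ cos H = 0.1980, so cos θ_z = 0.1336.
Top-of-atmosphere irradiance = S₀ cos θ_z = 1365 × 0.1336 = 182.36 W/m².

182 W/m²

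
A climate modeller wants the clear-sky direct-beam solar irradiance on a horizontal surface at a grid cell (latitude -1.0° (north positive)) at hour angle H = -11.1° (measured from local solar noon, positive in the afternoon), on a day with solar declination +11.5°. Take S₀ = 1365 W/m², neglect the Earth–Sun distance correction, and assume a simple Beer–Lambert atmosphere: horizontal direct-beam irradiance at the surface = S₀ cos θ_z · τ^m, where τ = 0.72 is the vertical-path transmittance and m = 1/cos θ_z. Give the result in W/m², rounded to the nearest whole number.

cos θ_z = sin φ sin δ + cos φ cos δ cos H = (-0.0175)(0.1994) + (0.9998)(0.9799)(0.9813) = 0.9579.
Air mass m = 1/cos θ_z = 1/0.9579 = 1.044; τ^m = 0.72^1.044 = 0.7097.
Surface direct beam = 1365 × 0.9579 × 0.7097 = 927.96 W/m².

928 W/m²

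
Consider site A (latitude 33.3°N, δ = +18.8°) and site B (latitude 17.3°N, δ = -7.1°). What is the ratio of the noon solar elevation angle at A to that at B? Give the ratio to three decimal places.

A: 90° − |33.3 − (18.8)| = 75.50°.
B: 90° − |17.3 − (-7.1)| = 65.60°.
Ratio A/B = 75.5000 / 65.6000 = 1.1509.

1.151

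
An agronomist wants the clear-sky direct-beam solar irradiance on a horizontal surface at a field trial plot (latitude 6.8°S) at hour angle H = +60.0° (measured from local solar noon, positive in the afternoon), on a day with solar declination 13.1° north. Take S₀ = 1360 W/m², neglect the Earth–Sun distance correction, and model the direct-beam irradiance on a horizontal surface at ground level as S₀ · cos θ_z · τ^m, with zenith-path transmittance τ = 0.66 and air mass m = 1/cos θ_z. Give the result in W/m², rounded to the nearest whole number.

cos θ_z = sin φ sin δ + cos φ cos δ cos H = (-0.1184)(0.2267) + (0.9930)(0.9740)(0.5000) = 0.4567.
Air mass m = 1/cos θ_z = 1/0.4567 = 2.190; τ^m = 0.66^2.190 = 0.4025.
Surface direct beam = 1360 × 0.4567 × 0.4025 = 250.00 W/m².

250 W/m²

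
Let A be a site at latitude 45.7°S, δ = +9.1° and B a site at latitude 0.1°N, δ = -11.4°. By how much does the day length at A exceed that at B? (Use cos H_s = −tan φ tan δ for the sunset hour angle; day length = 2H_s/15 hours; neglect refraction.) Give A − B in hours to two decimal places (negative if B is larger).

A: H_s = arccos(−tan -45.7° · tan 9.1°) = 80.55°, so 2H_s/15 = 10.7400 h.
B: H_s = arccos(−tan 0.1° · tan -11.4°) = 89.98°, so 2H_s/15 = 11.9973 h.
A − B = 10.7400 − 11.9973 = -1.2573 h.

-1.26 h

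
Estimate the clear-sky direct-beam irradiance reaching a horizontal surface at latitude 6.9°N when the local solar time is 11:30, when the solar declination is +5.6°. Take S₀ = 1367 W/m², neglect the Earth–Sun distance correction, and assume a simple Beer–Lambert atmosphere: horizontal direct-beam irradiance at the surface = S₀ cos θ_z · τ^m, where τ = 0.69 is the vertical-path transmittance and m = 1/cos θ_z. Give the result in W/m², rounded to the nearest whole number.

Hour angle H = 15° × (11.5 − 12) = -7.50°.
cos θ_z = sin φ sin δ + cos φ cos δ cos H = (0.1201)(0.0976) + (0.9928)(0.9952)(0.9914) = 0.9913.
Air mass m = 1/cos θ_z = 1/0.9913 = 1.009; τ^m = 0.69^1.009 = 0.6877.
Surface direct beam = 1367 × 0.9913 × 0.6877 = 931.91 W/m².

932 W/m²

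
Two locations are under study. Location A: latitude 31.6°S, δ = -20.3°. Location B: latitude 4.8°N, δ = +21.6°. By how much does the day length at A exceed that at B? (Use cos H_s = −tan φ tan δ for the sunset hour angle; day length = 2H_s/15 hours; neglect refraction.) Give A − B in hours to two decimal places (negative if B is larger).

+1.50 h

A: H_s = arccos(−tan -31.6° · tan -20.3°) = 103.15°, so 2H_s/15 = 13.7533 h.
B: H_s = arccos(−tan 4.8° · tan 21.6°) = 91.91°, so 2H_s/15 = 12.2547 h.
A − B = 13.7533 − 12.2547 = 1.4986 h.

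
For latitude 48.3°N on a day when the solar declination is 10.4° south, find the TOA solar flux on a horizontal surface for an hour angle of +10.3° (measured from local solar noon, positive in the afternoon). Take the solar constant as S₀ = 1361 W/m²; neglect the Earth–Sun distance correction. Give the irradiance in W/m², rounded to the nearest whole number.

693 W/m²

cos θ_z = sin(48.3°) sin(-10.4°) + cos(48.3°) cos(-10.4°) cos(10.30°) = -0.1348 + 0.6438 = 0.5090.
Top-of-atmosphere irradiance = S₀ cos θ_z = 1361 × 0.5090 = 692.75 W/m².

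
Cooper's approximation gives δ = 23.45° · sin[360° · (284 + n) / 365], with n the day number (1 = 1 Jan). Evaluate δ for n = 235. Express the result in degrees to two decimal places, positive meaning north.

+11.05°

360 × (284 + 235) / 365 = 511.890°; sin(511.890°) = 0.4712.
δ = 23.45 × 0.4712 = 11.050° ≈ +11.05°.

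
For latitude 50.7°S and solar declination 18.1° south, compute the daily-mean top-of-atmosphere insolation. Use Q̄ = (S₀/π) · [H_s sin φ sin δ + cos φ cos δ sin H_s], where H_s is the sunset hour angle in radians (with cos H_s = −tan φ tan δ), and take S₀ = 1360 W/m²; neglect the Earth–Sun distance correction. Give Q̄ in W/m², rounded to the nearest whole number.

The sunset hour angle satisfies cos H_s = −tan φ tan δ = -0.3993, giving H_s = 113.53°. In radians, H_s = 1.9815.
H_s sin φ sin δ = 1.9815 × -0.7738 × -0.3107 = 0.4764.
cos φ cos δ sin H_s = 0.6334 × 0.9505 × 0.9168 = 0.5520.
Q̄ = (1360/π) × (0.4764 + 0.5520) = 432.90 × 1.0284 = 445.19 W/m².

445 W/m²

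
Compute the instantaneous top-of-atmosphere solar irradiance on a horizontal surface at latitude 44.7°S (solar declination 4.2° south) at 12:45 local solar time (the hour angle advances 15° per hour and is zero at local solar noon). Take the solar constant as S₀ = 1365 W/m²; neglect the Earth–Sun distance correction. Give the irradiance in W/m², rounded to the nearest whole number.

Hour angle H = 15° × (12.75 − 12) = 11.25°.
cos θ_z = sin φ sin δ + cos φ cos δ cos H = (-0.7034)(-0.0732) + (0.7108)(0.9973)(0.9808) = 0.7468.
Top-of-atmosphere irradiance = S₀ cos θ_z = 1365 × 0.7468 = 1019.38 W/m².

1019 W/m²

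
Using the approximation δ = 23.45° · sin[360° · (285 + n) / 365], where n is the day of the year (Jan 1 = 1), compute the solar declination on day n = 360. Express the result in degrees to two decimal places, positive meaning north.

360 × (285 + 360) / 365 = 636.164°; sin(636.164°) = -0.9942.
δ = 23.45 × -0.9942 = -23.314° ≈ -23.31°.

-23.31°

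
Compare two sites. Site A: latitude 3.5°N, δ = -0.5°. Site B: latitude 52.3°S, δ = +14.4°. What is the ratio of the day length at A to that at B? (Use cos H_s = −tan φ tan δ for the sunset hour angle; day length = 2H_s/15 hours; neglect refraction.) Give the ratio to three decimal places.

1.274

A: H_s = arccos(−tan 3.5° · tan -0.5°) = 89.97°, so 2H_s/15 = 11.9960 h.
B: H_s = arccos(−tan -52.3° · tan 14.4°) = 70.60°, so 2H_s/15 = 9.4133 h.
Ratio A/B = 11.9960 / 9.4133 = 1.2744.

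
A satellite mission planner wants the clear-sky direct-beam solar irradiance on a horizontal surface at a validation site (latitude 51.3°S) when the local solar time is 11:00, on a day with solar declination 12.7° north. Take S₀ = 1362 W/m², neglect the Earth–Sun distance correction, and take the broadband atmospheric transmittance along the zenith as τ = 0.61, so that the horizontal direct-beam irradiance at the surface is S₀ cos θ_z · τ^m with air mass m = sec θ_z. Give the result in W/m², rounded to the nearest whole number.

Hour angle H = 15° × (11 − 12) = -15.00°.
With φ = -51.3°, δ = 12.7°, H = -15.00°: sin φ sin δ = -0.1716, cos φ cos δ cos H = 0.5892, so cos θ_z = 0.4176.
Air mass m = 1/cos θ_z = 1/0.4176 = 2.395; τ^m = 0.61^2.395 = 0.3061.
Surface direct beam = 1362 × 0.4176 × 0.3061 = 174.10 W/m².

174 W/m²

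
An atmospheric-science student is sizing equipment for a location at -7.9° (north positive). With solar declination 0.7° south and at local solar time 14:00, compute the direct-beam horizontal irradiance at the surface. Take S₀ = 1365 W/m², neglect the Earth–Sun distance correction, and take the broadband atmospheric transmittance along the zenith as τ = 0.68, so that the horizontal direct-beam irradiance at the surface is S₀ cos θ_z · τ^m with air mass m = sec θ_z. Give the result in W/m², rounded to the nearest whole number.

Hour angle H = 15° × (14 − 12) = 30.00°.
With φ = -7.9°, δ = -0.7°, H = 30.00°: sin φ sin δ = 0.0017, cos φ cos δ cos H = 0.8577, so cos θ_z = 0.8594.
Air mass m = 1/cos θ_z = 1/0.8594 = 1.164; τ^m = 0.68^1.164 = 0.6383.
Surface direct beam = 1365 × 0.8594 × 0.6383 = 748.78 W/m².

749 W/m²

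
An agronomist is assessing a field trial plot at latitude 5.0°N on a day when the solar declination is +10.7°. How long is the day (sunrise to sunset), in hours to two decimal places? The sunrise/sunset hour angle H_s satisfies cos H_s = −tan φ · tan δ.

12.13 hours

The sunset hour angle satisfies cos H_s = −tan φ tan δ = -0.0165, giving H_s = 90.95°.
Day length = 2 H_s / 15° h⁻¹ = 181.90° / 15 = 12.127 h.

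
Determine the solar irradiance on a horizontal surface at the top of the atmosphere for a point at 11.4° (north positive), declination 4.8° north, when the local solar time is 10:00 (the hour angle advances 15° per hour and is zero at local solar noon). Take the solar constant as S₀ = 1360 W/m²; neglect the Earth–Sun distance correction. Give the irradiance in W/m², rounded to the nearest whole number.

Hour angle H = 15° × (10 − 12) = -30.00°.
With φ = 11.4°, δ = 4.8°, H = -30.00°: sin φ sin δ = 0.0165, cos φ cos δ cos H = 0.8460, so cos θ_z = 0.8625.
Top-of-atmosphere irradiance = S₀ cos θ_z = 1360 × 0.8625 = 1173.00 W/m².

1173 W/m²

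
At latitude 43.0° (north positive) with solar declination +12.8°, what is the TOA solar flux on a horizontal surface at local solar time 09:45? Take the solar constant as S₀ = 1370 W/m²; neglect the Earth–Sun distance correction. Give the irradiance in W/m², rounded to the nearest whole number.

Hour angle H = 15° × (9.75 − 12) = -33.75°.
With φ = 43.0°, δ = 12.8°, H = -33.75°: sin φ sin δ = 0.1511, cos φ cos δ cos H = 0.5930, so cos θ_z = 0.7441.
Top-of-atmosphere irradiance = S₀ cos θ_z = 1370 × 0.7441 = 1019.42 W/m².

1019 W/m²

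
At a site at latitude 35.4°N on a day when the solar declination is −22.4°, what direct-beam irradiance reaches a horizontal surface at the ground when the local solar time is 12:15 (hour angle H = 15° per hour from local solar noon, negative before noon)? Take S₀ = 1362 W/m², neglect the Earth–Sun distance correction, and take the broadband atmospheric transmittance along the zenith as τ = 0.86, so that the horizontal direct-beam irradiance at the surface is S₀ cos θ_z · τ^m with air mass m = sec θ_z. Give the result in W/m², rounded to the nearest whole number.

545 W/m²

Hour angle H = 15° × (12.25 − 12) = 3.75°.
cos θ_z = sin(35.4°) sin(-22.4°) + cos(35.4°) cos(-22.4°) cos(3.75°) = -0.2207 + 0.7520 = 0.5313.
Air mass m = 1/cos θ_z = 1/0.5313 = 1.882; τ^m = 0.86^1.882 = 0.7529.
Surface direct beam = 1362 × 0.5313 × 0.7529 = 544.82 W/m².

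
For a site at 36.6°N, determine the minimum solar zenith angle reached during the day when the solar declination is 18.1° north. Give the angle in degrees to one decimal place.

18.5°

At local solar noon the hour angle is zero, so the zenith angle is |φ − δ| = |36.6° − (18.1°)| = 18.5°.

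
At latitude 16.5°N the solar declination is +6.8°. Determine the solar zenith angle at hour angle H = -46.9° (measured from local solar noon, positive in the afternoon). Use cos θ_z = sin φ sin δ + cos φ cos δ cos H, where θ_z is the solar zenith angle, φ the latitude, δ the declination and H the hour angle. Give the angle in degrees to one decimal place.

46.8°

cos θ_z = sin φ sin δ + cos φ cos δ cos H = (0.2840)(0.1184) + (0.9588)(0.9930)(0.6833) = 0.6842.
θ_z = arccos(0.6842) = 46.83°.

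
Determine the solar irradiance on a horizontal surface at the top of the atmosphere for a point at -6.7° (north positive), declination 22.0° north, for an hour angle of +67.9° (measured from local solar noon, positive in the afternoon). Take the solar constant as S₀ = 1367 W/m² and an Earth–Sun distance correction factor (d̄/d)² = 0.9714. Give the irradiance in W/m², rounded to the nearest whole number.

402 W/m²

With φ = -6.7°, δ = 22.0°, H = 67.90°: sin φ sin δ = -0.0437, cos φ cos δ cos H = 0.3464, so cos θ_z = 0.3027.
Top-of-atmosphere irradiance = S₀ (d̄/d)² cos θ_z = 1367 × 0.9714 × 0.3027 = 401.96 W/m².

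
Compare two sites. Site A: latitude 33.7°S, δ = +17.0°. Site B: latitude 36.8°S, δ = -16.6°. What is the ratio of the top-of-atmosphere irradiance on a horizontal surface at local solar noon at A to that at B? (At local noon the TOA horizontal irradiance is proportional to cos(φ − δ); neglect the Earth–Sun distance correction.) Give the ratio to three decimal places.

0.675

A: cos θ_z = cos(-33.7° − (17.0°)) = 0.6334.
B: cos θ_z = cos(-36.8° − (-16.6°)) = 0.9385.
Ratio A/B = 0.6334 / 0.9385 = 0.6749.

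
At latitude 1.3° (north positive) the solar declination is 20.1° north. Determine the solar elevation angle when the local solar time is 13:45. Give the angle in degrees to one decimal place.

Hour angle H = 15° × (13.75 − 12) = 26.25°.
cos θ_z = sin φ sin δ + cos φ cos δ cos H = (0.0227)(0.3437) + (0.9997)(0.9391)(0.8969) = 0.8498.
θ_z = arccos(0.8498) = 31.81°, so the elevation is 90° − 31.81° = 58.19°.

58.2°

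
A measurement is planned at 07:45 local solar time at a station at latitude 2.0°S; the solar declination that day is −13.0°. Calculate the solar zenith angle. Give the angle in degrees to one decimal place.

Hour angle H = 15° × (7.75 − 12) = -63.75°.
With φ = -2.0°, δ = -13.0°, H = -63.75°: sin φ sin δ = 0.0079, cos φ cos δ cos H = 0.4307, so cos θ_z = 0.4386.
θ_z = arccos(0.4386) = 63.99°.

64.0°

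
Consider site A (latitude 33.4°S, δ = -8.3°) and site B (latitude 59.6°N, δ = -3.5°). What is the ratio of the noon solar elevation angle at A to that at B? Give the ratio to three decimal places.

2.413

A: 90° − |-33.4 − (-8.3)| = 64.90°.
B: 90° − |59.6 − (-3.5)| = 26.90°.
Ratio A/B = 64.9000 / 26.9000 = 2.4126.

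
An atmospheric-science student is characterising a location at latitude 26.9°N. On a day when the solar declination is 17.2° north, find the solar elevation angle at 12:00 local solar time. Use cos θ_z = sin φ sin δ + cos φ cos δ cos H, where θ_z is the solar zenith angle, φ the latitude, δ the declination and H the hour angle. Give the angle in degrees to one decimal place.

Hour angle H = 15° × (12 − 12) = 0.00°.
cos θ_z = sin φ sin δ + cos φ cos δ cos H = (0.4524)(0.2957) + (0.8918)(0.9553)(1.0000) = 0.9857.
θ_z = arccos(0.9857) = 9.70°, so the elevation is 90° − 9.70° = 80.30°.

80.3°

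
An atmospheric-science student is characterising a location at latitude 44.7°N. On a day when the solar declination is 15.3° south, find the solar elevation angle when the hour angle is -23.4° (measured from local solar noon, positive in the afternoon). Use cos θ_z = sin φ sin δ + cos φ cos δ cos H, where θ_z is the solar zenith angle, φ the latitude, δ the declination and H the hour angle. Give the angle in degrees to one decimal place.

With φ = 44.7°, δ = -15.3°, H = -23.40°: sin φ sin δ = -0.1856, cos φ cos δ cos H = 0.6292, so cos θ_z = 0.4436.
θ_z = arccos(0.4436) = 63.67°, so the elevation is 90° − 63.67° = 26.33°.

26.3°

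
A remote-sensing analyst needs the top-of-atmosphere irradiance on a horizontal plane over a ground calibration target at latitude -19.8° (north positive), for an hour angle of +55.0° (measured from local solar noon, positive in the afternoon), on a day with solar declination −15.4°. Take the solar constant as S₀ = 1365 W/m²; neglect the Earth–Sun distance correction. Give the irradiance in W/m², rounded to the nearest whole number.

833 W/m²

cos θ_z = sin φ sin δ + cos φ cos δ cos H = (-0.3387)(-0.2656) + (0.9409)(0.9641)(0.5736) = 0.6103.
Top-of-atmosphere irradiance = S₀ cos θ_z = 1365 × 0.6103 = 833.06 W/m².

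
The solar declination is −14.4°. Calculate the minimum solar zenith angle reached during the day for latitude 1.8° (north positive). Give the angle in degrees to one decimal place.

At local solar noon the hour angle is zero, so the zenith angle is |φ − δ| = |1.8° − (-14.4°)| = 16.2°.

16.2°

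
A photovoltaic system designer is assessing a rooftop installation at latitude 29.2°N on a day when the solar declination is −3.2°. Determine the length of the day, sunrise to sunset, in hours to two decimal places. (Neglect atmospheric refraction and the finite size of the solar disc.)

11.76 hours

−tan φ tan δ = −(0.5589)(-0.0559) = 0.0312; H_s = arccos(0.0312) = 88.21°.
Day length = 2 H_s / 15° h⁻¹ = 176.42° / 15 = 11.761 h.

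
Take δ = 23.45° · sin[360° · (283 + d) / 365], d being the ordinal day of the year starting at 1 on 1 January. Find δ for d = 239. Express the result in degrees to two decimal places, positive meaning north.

+9.97°

360 × (283 + 239) / 365 = 514.849°; sin(514.849°) = 0.4250.
δ = 23.45 × 0.4250 = 9.966° ≈ +9.97°.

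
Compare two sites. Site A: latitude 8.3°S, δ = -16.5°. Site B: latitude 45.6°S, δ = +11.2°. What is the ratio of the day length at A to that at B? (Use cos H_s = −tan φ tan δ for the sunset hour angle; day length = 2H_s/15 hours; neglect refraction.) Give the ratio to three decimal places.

A: H_s = arccos(−tan -8.3° · tan -16.5°) = 92.48°, so 2H_s/15 = 12.3307 h.
B: H_s = arccos(−tan -45.6° · tan 11.2°) = 78.33°, so 2H_s/15 = 10.4440 h.
Ratio A/B = 12.3307 / 10.4440 = 1.1806.

1.181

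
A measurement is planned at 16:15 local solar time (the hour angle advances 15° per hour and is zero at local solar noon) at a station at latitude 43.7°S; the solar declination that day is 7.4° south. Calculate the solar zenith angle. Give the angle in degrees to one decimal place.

66.0°

Hour angle H = 15° × (16.25 − 12) = 63.75°.
cos θ_z = sin φ sin δ + cos φ cos δ cos H = (-0.6909)(-0.1288) + (0.7230)(0.9917)(0.4423) = 0.4061.
θ_z = arccos(0.4061) = 66.04°.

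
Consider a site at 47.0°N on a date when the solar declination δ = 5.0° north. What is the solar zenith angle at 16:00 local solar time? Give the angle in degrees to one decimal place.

66.2°

Hour angle H = 15° × (16 − 12) = 60.00°.
cos θ_z = sin φ sin δ + cos φ cos δ cos H = (0.7314)(0.0872) + (0.6820)(0.9962)(0.5000) = 0.4035.
θ_z = arccos(0.4035) = 66.20°.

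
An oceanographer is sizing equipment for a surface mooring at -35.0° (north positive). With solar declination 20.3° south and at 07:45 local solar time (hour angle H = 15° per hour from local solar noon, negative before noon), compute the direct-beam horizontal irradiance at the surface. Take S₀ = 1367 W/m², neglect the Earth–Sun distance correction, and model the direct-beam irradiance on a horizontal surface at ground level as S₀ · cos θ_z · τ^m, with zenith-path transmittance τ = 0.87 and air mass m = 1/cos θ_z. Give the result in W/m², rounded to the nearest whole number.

Hour angle H = 15° × (7.75 − 12) = -63.75°.
cos θ_z = sin φ sin δ + cos φ cos δ cos H = (-0.5736)(-0.3469) + (0.8192)(0.9379)(0.4423) = 0.5388.
Air mass m = 1/cos θ_z = 1/0.5388 = 1.856; τ^m = 0.87^1.856 = 0.7722.
Surface direct beam = 1367 × 0.5388 × 0.7722 = 568.76 W/m².

569 W/m²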